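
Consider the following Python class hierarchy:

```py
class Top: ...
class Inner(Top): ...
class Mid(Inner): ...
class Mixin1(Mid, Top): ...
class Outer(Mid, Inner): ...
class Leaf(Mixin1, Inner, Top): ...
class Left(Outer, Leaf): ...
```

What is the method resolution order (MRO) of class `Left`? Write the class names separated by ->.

Left -> Outer -> Leaf -> Mixin1 -> Mid -> Inner -> Top -> object

L[Left] = Left + merge(L[Outer], L[Leaf], [Outer Leaf])
  take Outer:  [Outer Mid Inner Top object] + [Leaf Mixin1 Mid Inner Top object] + [Outer Leaf]
  take Leaf:  [Mid Inner Top object] + [Leaf Mixin1 Mid Inner Top object] + [Leaf]
  take Mixin1:  [Mid Inner Top object] + [Mixin1 Mid Inner Top object]
  take Mid:  [Mid Inner Top object] + [Mid Inner Top object]
  take Inner:  [Inner Top object] + [Inner Top object]
  take Top:  [Top object] + [Top object]
  take object:  [object] + [object]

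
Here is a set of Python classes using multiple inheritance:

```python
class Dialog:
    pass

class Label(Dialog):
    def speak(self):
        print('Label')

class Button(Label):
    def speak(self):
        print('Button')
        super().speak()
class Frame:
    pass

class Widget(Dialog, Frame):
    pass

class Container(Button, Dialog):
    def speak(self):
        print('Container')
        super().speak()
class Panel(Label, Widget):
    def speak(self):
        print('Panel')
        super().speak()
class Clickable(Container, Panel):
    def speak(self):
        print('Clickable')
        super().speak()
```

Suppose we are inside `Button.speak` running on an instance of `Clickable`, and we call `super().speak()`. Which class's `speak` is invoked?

Panel

L[Clickable] = Clickable + merge(L[Container], L[Panel], [Container Panel])
  take Container:  [Container Button Label Dialog object] + [Panel Label Widget Dialog Frame object] + [Container Panel]
  take Button:  [Button Label Dialog object] + [Panel Label Widget Dialog Frame object] + [Panel]
  take Panel:  [Label Dialog object] + [Panel Label Widget Dialog Frame object] + [Panel]
  take Label:  [Label Dialog object] + [Label Widget Dialog Frame object]
  take Widget:  [Dialog object] + [Widget Dialog Frame object]
  take Dialog:  [Dialog object] + [Dialog Frame object]
  take Frame:  [object] + [Frame object]
  take object:  [object] + [object]
MRO: Clickable Container Button Panel Label Widget Dialog Frame object
super() in Button.speak on a Clickable instance goes to the class after Button in Clickable's MRO: Panel.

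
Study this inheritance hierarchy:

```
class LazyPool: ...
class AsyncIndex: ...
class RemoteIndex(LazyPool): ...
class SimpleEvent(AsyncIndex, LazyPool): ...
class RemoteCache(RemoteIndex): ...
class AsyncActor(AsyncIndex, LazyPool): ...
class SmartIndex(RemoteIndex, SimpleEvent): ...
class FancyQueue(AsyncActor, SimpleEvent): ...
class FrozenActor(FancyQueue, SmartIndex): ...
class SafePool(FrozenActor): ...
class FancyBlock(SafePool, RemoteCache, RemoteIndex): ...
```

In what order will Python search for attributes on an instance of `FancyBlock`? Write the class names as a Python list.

[FancyBlock, SafePool, FrozenActor, FancyQueue, AsyncActor, SmartIndex, RemoteCache, RemoteIndex, SimpleEvent, AsyncIndex, LazyPool, object]

L[FancyBlock] = FancyBlock + merge(L[SafePool], L[RemoteCache], L[RemoteIndex], [SafePool RemoteCache RemoteIndex])
  take SafePool:  [SafePool FrozenActor FancyQueue AsyncActor SmartIndex RemoteIndex SimpleEvent AsyncIndex LazyPool object] + [RemoteCache RemoteIndex LazyPool object] + [RemoteIndex LazyPool object] + [SafePool RemoteCache RemoteIndex]
  take FrozenActor:  [FrozenActor FancyQueue AsyncActor SmartIndex RemoteIndex SimpleEvent AsyncIndex LazyPool object] + [RemoteCache RemoteIndex LazyPool object] + [RemoteIndex LazyPool object] + [RemoteCache RemoteIndex]
  take FancyQueue:  [FancyQueue AsyncActor SmartIndex RemoteIndex SimpleEvent AsyncIndex LazyPool object] + [RemoteCache RemoteIndex LazyPool object] + [RemoteIndex LazyPool object] + [RemoteCache RemoteIndex]
  take AsyncActor:  [AsyncActor SmartIndex RemoteIndex SimpleEvent AsyncIndex LazyPool object] + [RemoteCache RemoteIndex LazyPool object] + [RemoteIndex LazyPool object] + [RemoteCache RemoteIndex]
  take SmartIndex:  [SmartIndex RemoteIndex SimpleEvent AsyncIndex LazyPool object] + [RemoteCache RemoteIndex LazyPool object] + [RemoteIndex LazyPool object] + [RemoteCache RemoteIndex]
  take RemoteCache:  [RemoteIndex SimpleEvent AsyncIndex LazyPool object] + [RemoteCache RemoteIndex LazyPool object] + [RemoteIndex LazyPool object] + [RemoteCache RemoteIndex]
  take RemoteIndex:  [RemoteIndex SimpleEvent AsyncIndex LazyPool object] + [RemoteIndex LazyPool object] + [RemoteIndex LazyPool object] + [RemoteIndex]
  take SimpleEvent:  [SimpleEvent AsyncIndex LazyPool object] + [LazyPool object] + [LazyPool object]
  take AsyncIndex:  [AsyncIndex LazyPool object] + [LazyPool object] + [LazyPool object]
  take LazyPool:  [LazyPool object] + [LazyPool object] + [LazyPool object]
  take object:  [object] + [object] + [object]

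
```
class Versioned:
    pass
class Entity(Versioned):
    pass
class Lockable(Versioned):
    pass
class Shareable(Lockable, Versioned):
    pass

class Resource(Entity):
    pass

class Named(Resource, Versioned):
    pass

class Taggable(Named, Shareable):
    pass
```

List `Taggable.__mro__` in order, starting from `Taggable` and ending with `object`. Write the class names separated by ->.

Taggable -> Named -> Resource -> Entity -> Shareable -> Lockable -> Versioned -> object

L[Taggable] = Taggable + merge(L[Named], L[Shareable], [Named Shareable])
  take Named:  [Named Resource Entity Versioned object] + [Shareable Lockable Versioned object] + [Named Shareable]
  take Resource:  [Resource Entity Versioned object] + [Shareable Lockable Versioned object] + [Shareable]
  take Entity:  [Entity Versioned object] + [Shareable Lockable Versioned object] + [Shareable]
  take Shareable:  [Versioned object] + [Shareable Lockable Versioned object] + [Shareable]
  take Lockable:  [Versioned object] + [Lockable Versioned object]
  take Versioned:  [Versioned object] + [Versioned object]
  take object:  [object] + [object]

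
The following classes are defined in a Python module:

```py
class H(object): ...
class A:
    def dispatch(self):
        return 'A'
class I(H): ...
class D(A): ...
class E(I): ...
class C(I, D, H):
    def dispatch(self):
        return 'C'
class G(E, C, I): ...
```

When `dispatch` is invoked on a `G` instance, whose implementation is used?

C

L[G] = G + merge(L[E], L[C], L[I], [E C I])
  take E:  [E I H object] + [C I D H A object] + [I H object] + [E C I]
  take C:  [I H object] + [C I D H A object] + [I H object] + [C I]
  take I:  [I H object] + [I D H A object] + [I H object] + [I]
  take D:  [H object] + [D H A object] + [H object]
  take H:  [H object] + [H A object] + [H object]
  take A:  [object] + [A object] + [object]
  take object:  [object] + [object] + [object]
MRO: G E C I D H A object
dispatch is defined in: A, C. First along the MRO is C.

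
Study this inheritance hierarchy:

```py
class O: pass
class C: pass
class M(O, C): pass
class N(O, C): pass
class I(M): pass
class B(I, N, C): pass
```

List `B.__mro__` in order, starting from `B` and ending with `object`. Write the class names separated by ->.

B -> I -> M -> N -> O -> C -> object

L[B] = B + merge(L[I], L[N], L[C], [I N C])
  take I:  [I M O C object] + [N O C object] + [C object] + [I N C]
  take M:  [M O C object] + [N O C object] + [C object] + [N C]
  take N:  [O C object] + [N O C object] + [C object] + [N C]
  take O:  [O C object] + [O C object] + [C object] + [C]
  take C:  [C object] + [C object] + [C object] + [C]
  take object:  [object] + [object] + [object]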